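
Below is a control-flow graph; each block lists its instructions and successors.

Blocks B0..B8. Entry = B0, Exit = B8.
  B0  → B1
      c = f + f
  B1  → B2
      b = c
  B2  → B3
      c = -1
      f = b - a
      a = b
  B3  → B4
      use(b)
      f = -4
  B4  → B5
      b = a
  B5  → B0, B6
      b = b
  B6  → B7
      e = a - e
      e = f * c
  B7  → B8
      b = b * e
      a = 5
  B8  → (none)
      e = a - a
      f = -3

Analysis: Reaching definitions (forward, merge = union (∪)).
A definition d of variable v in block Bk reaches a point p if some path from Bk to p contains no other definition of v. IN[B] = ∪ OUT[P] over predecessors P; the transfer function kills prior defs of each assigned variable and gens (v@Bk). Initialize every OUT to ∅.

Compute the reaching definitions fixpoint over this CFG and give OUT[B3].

Answer: {a@B2, b@B1, c@B2, f@B3}

Trace:
Fixpoint table:
  B0: | IN={a@B2, b@B5, c@B2, f@B3} | OUT={a@B2, b@B5, c@B0, f@B3}
  B1: | IN={a@B2, b@B5, c@B0, f@B3} | OUT={a@B2, b@B1, c@B0, f@B3}
  B2: | IN={a@B2, b@B1, c@B0, f@B3} | OUT={a@B2, b@B1, c@B2, f@B2}
  B3: | IN={a@B2, b@B1, c@B2, f@B2} | OUT={a@B2, b@B1, c@B2, f@B3}
  B4: | IN={a@B2, b@B1, c@B2, f@B3} | OUT={a@B2, b@B4, c@B2, f@B3}
  B5: | IN={a@B2, b@B4, c@B2, f@B3} | OUT={a@B2, b@B5, c@B2, f@B3}
  B6: | IN={a@B2, b@B5, c@B2, f@B3} | OUT={a@B2, b@B5, c@B2, e@B6, f@B3}
  B7: | IN={a@B2, b@B5, c@B2, e@B6, f@B3} | OUT={a@B7, b@B7, c@B2, e@B6, f@B3}
  B8: | IN={a@B7, b@B7, c@B2, e@B6, f@B3} | OUT={a@B7, b@B7, c@B2, e@B8, f@B8}

Merge at B3: IN[B3] = OUT[B2] = {a@B2, b@B1, c@B2, f@B2}
Applying B3's transfer function to that IN value gives OUT[B3] (row B3 above).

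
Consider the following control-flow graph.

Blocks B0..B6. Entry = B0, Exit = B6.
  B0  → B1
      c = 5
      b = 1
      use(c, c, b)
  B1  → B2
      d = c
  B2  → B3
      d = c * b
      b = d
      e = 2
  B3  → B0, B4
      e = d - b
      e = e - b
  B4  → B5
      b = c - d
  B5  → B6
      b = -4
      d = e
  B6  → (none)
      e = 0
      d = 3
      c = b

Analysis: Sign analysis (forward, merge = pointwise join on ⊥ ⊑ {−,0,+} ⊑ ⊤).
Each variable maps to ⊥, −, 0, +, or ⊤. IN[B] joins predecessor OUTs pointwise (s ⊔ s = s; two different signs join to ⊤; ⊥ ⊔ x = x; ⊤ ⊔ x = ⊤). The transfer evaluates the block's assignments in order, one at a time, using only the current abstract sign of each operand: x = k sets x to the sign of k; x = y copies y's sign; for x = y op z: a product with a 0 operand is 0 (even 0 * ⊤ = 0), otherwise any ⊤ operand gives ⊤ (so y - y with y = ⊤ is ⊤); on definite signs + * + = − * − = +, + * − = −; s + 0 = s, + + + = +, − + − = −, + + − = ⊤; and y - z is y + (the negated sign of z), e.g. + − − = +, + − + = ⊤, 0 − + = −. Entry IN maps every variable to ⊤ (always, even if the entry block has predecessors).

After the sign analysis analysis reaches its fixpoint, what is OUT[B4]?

Converged values:
  B0:   IN=(all ⊤)   OUT={b:+, c:+; rest ⊤}
  B1:   IN={b:+, c:+; rest ⊤}   OUT={b:+, c:+, d:+; rest ⊤}
  B2:   IN={b:+, c:+, d:+; rest ⊤}   OUT={b:+, c:+, d:+, e:+; rest ⊤}
  B3:   IN={b:+, c:+, d:+, e:+; rest ⊤}   OUT={b:+, c:+, d:+; rest ⊤}
  B4:   IN={b:+, c:+, d:+; rest ⊤}   OUT={c:+, d:+; rest ⊤}
  B5:   IN={c:+, d:+; rest ⊤}   OUT={b:-, c:+; rest ⊤}
  B6:   IN={b:-, c:+; rest ⊤}   OUT={b:-, c:-, d:+, e:0; rest ⊤}

Merge at B4: IN[B4] = OUT[B3] = {a: ⊤, b: +, c: +, d: +, e: ⊤, f: ⊤}
Applying B4's transfer function to that IN value gives OUT[B4] (row B4 above).

Answer: {a: ⊤, b: ⊤, c: +, d: +, e: ⊤, f: ⊤}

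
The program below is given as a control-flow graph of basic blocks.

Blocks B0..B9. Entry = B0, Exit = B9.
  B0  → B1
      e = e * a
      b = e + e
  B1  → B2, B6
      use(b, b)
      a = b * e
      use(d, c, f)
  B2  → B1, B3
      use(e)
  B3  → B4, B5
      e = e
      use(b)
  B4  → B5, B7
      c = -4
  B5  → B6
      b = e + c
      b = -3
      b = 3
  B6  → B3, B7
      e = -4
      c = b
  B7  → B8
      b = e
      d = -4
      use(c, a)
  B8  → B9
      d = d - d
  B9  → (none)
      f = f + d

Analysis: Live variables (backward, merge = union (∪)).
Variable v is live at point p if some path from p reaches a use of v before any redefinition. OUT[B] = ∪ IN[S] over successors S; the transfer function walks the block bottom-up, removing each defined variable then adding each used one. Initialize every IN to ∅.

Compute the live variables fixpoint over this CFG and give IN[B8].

Converged values:
  B0:   IN={a, c, d, e, f}   OUT={b, c, d, e, f}
  B1:   IN={b, c, d, e, f}   OUT={a, b, c, d, e, f}
  B2:   IN={a, b, c, d, e, f}   OUT={a, b, c, d, e, f}
  B3:   IN={a, b, c, e, f}   OUT={a, c, e, f}
  B4:   IN={a, e, f}   OUT={a, c, e, f}
  B5:   IN={a, c, e, f}   OUT={a, b, f}
  B6:   IN={a, b, f}   OUT={a, b, c, e, f}
  B7:   IN={a, c, e, f}   OUT={d, f}
  B8:   IN={d, f}   OUT={d, f}
  B9:   IN={d, f}   OUT={}

Merge at B8: OUT[B8] = IN[B9] = {d, f}
Applying B8's transfer function to that OUT value gives IN[B8] (row B8 above).

Answer: {d, f}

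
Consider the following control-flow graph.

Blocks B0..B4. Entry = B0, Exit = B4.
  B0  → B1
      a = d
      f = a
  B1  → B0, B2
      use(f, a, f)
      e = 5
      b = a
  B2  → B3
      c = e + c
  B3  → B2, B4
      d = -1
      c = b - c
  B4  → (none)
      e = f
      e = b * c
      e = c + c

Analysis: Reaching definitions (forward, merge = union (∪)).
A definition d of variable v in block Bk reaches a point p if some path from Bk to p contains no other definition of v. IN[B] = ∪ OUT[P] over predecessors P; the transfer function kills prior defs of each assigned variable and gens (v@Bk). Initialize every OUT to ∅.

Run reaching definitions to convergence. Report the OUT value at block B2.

Answer: {a@B0, b@B1, c@B2, d@B3, e@B1, f@B0}

Working:
Per-block solution:
  B0: | IN={a@B0, b@B1, e@B1, f@B0} | OUT={a@B0, b@B1, e@B1, f@B0}
  B1: | IN={a@B0, b@B1, e@B1, f@B0} | OUT={a@B0, b@B1, e@B1, f@B0}
  B2: | IN={a@B0, b@B1, c@B3, d@B3, e@B1, f@B0} | OUT={a@B0, b@B1, c@B2, d@B3, e@B1, f@B0}
  B3: | IN={a@B0, b@B1, c@B2, d@B3, e@B1, f@B0} | OUT={a@B0, b@B1, c@B3, d@B3, e@B1, f@B0}
  B4: | IN={a@B0, b@B1, c@B3, d@B3, e@B1, f@B0} | OUT={a@B0, b@B1, c@B3, d@B3, e@B4, f@B0}

Merge at B2: IN[B2] = OUT[B1] ⊔ OUT[B3] = {a@B0, b@B1, c@B3, d@B3, e@B1, f@B0}
Applying B2's transfer function to that IN value gives OUT[B2] (row B2 above).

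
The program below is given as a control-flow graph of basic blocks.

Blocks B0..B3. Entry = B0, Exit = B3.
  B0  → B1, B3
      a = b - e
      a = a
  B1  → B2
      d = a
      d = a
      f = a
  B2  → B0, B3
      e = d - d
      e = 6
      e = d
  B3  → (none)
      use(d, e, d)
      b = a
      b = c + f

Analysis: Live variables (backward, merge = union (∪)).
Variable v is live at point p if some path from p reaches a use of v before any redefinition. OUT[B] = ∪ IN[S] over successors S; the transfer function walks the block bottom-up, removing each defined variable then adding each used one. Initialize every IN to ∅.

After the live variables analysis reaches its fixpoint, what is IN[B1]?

Per-block solution:
  B0: | IN={b, c, d, e, f} | OUT={a, b, c, d, e, f}
  B1: | IN={a, b, c} | OUT={a, b, c, d, f}
  B2: | IN={a, b, c, d, f} | OUT={a, b, c, d, e, f}
  B3: | IN={a, c, d, e, f} | OUT={}

Merge at B1: OUT[B1] = IN[B2] = {a, b, c, d, f}
Applying B1's transfer function to that OUT value gives IN[B1] (row B1 above).

Answer: {a, b, c}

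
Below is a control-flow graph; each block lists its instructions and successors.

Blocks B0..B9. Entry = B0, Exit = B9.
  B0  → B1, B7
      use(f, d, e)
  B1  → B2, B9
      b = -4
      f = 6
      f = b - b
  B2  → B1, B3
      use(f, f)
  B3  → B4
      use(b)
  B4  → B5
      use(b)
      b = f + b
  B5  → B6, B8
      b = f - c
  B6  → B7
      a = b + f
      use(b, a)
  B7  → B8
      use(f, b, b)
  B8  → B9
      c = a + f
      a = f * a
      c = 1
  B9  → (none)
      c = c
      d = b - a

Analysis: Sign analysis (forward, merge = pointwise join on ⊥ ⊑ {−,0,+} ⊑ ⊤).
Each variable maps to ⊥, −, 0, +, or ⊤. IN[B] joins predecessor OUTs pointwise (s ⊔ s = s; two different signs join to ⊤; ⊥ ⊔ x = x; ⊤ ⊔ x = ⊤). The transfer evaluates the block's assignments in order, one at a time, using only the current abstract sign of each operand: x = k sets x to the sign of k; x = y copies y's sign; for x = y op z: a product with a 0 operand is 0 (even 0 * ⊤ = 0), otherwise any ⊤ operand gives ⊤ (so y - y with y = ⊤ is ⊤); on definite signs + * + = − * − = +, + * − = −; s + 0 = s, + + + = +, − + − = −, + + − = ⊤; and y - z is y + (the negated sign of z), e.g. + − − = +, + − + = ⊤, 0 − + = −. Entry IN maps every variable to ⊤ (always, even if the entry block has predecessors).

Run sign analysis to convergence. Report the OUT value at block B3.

Per-block solution:
  B0: | IN=(all ⊤) | OUT=(all ⊤)
  B1: | IN=(all ⊤) | OUT={b:-; rest ⊤}
  B2: | IN={b:-; rest ⊤} | OUT={b:-; rest ⊤}
  B3: | IN={b:-; rest ⊤} | OUT={b:-; rest ⊤}
  B4: | IN={b:-; rest ⊤} | OUT=(all ⊤)
  B5: | IN=(all ⊤) | OUT=(all ⊤)
  B6: | IN=(all ⊤) | OUT=(all ⊤)
  B7: | IN=(all ⊤) | OUT=(all ⊤)
  B8: | IN=(all ⊤) | OUT={c:+; rest ⊤}
  B9: | IN=(all ⊤) | OUT=(all ⊤)

Merge at B3: IN[B3] = OUT[B2] = {a: ⊤, b: -, c: ⊤, d: ⊤, e: ⊤, f: ⊤}
Applying B3's transfer function to that IN value gives OUT[B3] (row B3 above).

Answer: {a: ⊤, b: -, c: ⊤, d: ⊤, e: ⊤, f: ⊤}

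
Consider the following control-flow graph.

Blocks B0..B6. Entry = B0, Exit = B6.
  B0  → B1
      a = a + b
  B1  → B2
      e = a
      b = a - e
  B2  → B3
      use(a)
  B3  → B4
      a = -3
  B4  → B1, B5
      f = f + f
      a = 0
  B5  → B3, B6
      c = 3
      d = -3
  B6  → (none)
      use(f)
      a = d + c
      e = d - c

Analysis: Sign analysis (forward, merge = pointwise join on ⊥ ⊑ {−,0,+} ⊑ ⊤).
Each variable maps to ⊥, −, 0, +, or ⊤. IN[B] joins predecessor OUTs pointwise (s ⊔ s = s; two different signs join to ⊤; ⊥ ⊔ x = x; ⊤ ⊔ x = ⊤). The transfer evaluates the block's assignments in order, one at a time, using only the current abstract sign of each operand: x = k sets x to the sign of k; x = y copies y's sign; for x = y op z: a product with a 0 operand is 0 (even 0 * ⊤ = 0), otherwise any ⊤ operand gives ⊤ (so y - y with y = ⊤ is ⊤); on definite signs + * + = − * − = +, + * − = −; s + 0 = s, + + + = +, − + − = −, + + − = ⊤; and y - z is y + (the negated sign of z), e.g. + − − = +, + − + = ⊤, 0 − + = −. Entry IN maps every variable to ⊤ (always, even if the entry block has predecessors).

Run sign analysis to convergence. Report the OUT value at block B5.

Answer: {a: 0, b: ⊤, c: +, d: -, e: ⊤, f: ⊤}

Working:
Converged values:
  B0:  IN=(all ⊤)  OUT=(all ⊤)
  B1:  IN=(all ⊤)  OUT=(all ⊤)
  B2:  IN=(all ⊤)  OUT=(all ⊤)
  B3:  IN=(all ⊤)  OUT={a:-; rest ⊤}
  B4:  IN={a:-; rest ⊤}  OUT={a:0; rest ⊤}
  B5:  IN={a:0; rest ⊤}  OUT={a:0, c:+, d:-; rest ⊤}
  B6:  IN={a:0, c:+, d:-; rest ⊤}  OUT={c:+, d:-, e:-; rest ⊤}

Merge at B5: IN[B5] = OUT[B4] = {a: 0, b: ⊤, c: ⊤, d: ⊤, e: ⊤, f: ⊤}
Applying B5's transfer function to that IN value gives OUT[B5] (row B5 above).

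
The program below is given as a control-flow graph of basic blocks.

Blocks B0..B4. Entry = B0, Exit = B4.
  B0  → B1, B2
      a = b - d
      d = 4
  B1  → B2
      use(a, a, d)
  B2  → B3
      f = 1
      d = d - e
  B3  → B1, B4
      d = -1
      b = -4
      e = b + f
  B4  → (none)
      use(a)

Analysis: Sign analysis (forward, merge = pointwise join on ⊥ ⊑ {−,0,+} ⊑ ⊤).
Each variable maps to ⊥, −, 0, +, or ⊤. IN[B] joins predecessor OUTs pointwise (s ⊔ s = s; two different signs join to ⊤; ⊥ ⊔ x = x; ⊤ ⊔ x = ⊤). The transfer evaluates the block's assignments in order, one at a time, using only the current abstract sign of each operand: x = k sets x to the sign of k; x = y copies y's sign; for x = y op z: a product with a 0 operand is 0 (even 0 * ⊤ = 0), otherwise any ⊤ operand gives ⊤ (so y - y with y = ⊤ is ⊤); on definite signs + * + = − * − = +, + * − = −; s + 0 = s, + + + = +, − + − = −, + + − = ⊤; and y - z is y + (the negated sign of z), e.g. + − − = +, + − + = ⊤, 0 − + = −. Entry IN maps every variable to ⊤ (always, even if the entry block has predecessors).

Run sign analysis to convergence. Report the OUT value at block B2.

Answer: {a: ⊤, b: ⊤, c: ⊤, d: ⊤, e: ⊤, f: +}

Working:
Per-block solution:
  B0:   IN=(all ⊤)   OUT={d:+; rest ⊤}
  B1:   IN=(all ⊤)   OUT=(all ⊤)
  B2:   IN=(all ⊤)   OUT={f:+; rest ⊤}
  B3:   IN={f:+; rest ⊤}   OUT={b:-, d:-, f:+; rest ⊤}
  B4:   IN={b:-, d:-, f:+; rest ⊤}   OUT={b:-, d:-, f:+; rest ⊤}

Merge at B2: IN[B2] = OUT[B0] ⊔ OUT[B1] = {a: ⊤, b: ⊤, c: ⊤, d: ⊤, e: ⊤, f: ⊤}
Applying B2's transfer function to that IN value gives OUT[B2] (row B2 above).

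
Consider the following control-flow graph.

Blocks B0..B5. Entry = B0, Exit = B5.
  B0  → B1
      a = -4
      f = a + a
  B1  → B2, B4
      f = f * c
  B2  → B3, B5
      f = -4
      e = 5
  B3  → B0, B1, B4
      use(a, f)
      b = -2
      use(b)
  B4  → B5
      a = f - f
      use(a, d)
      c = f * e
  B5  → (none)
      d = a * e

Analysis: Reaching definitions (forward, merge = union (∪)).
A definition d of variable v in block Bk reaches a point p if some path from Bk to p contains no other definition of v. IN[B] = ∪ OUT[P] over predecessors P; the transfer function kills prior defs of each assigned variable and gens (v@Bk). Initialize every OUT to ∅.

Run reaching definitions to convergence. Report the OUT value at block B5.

Answer: {a@B0, a@B4, b@B3, c@B4, d@B5, e@B2, f@B1, f@B2}

Derivation:
Fixpoint table:
  B0:   IN={a@B0, b@B3, e@B2, f@B2}   OUT={a@B0, b@B3, e@B2, f@B0}
  B1:   IN={a@B0, b@B3, e@B2, f@B0, f@B2}   OUT={a@B0, b@B3, e@B2, f@B1}
  B2:   IN={a@B0, b@B3, e@B2, f@B1}   OUT={a@B0, b@B3, e@B2, f@B2}
  B3:   IN={a@B0, b@B3, e@B2, f@B2}   OUT={a@B0, b@B3, e@B2, f@B2}
  B4:   IN={a@B0, b@B3, e@B2, f@B1, f@B2}   OUT={a@B4, b@B3, c@B4, e@B2, f@B1, f@B2}
  B5:   IN={a@B0, a@B4, b@B3, c@B4, e@B2, f@B1, f@B2}   OUT={a@B0, a@B4, b@B3, c@B4, d@B5, e@B2, f@B1, f@B2}

Merge at B5: IN[B5] = OUT[B2] ⊔ OUT[B4] = {a@B0, a@B4, b@B3, c@B4, e@B2, f@B1, f@B2}
Applying B5's transfer function to that IN value gives OUT[B5] (row B5 above).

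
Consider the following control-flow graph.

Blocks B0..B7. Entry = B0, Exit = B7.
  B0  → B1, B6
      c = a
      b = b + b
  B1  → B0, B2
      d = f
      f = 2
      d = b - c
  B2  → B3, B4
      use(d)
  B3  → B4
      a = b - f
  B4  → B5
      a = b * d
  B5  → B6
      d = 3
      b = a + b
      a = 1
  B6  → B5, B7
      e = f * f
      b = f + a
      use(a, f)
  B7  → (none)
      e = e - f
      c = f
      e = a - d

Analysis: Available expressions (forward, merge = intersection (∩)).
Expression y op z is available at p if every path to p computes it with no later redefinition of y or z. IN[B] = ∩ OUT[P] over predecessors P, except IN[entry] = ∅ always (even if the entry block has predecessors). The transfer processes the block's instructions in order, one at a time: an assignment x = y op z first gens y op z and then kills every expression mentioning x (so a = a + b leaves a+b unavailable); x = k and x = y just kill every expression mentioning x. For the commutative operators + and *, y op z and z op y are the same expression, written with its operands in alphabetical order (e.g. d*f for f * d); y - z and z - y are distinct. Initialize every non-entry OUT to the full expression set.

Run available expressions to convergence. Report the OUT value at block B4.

Converged values:
  B0:   IN={}   OUT={}
  B1:   IN={}   OUT={b-c}
  B2:   IN={b-c}   OUT={b-c}
  B3:   IN={b-c}   OUT={b-c, b-f}
  B4:   IN={b-c}   OUT={b*d, b-c}
  B5:   IN={}   OUT={}
  B6:   IN={}   OUT={a+f, f*f}
  B7:   IN={a+f, f*f}   OUT={a+f, a-d, f*f}

Merge at B4: IN[B4] = OUT[B2] ∩ OUT[B3] = {b-c}
Applying B4's transfer function to that IN value gives OUT[B4] (row B4 above).

Answer: {b*d, b-c}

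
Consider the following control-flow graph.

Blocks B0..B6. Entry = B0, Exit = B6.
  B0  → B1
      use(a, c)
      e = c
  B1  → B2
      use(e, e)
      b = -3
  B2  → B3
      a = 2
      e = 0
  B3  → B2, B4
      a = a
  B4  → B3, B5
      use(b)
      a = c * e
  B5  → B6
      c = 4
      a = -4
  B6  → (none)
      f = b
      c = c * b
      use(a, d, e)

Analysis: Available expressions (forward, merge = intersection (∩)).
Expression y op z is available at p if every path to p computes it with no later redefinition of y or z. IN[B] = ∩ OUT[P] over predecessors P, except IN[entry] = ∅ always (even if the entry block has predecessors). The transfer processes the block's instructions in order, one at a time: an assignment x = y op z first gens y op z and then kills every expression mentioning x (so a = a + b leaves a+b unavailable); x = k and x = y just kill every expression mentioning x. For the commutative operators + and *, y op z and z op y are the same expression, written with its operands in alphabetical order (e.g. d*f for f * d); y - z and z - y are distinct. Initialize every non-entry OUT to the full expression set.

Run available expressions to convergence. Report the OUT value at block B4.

Answer: {c*e}

Working:
Converged values:
  B0:   IN={}   OUT={}
  B1:   IN={}   OUT={}
  B2:   IN={}   OUT={}
  B3:   IN={}   OUT={}
  B4:   IN={}   OUT={c*e}
  B5:   IN={c*e}   OUT={}
  B6:   IN={}   OUT={}

Merge at B4: IN[B4] = OUT[B3] = {}
Applying B4's transfer function to that IN value gives OUT[B4] (row B4 above).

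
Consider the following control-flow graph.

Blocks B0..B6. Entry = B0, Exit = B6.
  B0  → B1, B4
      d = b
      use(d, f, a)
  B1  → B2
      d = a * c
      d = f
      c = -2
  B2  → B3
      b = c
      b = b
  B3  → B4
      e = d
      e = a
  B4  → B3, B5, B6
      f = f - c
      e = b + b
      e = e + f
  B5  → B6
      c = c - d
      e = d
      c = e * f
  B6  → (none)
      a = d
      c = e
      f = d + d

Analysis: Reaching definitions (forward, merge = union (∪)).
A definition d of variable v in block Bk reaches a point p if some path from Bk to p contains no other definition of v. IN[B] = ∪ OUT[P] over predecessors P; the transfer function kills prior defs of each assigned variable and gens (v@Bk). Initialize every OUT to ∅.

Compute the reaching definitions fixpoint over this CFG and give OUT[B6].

Answer: {a@B6, b@B2, c@B6, d@B0, d@B1, e@B4, e@B5, f@B6}

Working:
Converged values:
  B0:   IN={}   OUT={d@B0}
  B1:   IN={d@B0}   OUT={c@B1, d@B1}
  B2:   IN={c@B1, d@B1}   OUT={b@B2, c@B1, d@B1}
  B3:   IN={b@B2, c@B1, d@B0, d@B1, e@B4, f@B4}   OUT={b@B2, c@B1, d@B0, d@B1, e@B3, f@B4}
  B4:   IN={b@B2, c@B1, d@B0, d@B1, e@B3, f@B4}   OUT={b@B2, c@B1, d@B0, d@B1, e@B4, f@B4}
  B5:   IN={b@B2, c@B1, d@B0, d@B1, e@B4, f@B4}   OUT={b@B2, c@B5, d@B0, d@B1, e@B5, f@B4}
  B6:   IN={b@B2, c@B1, c@B5, d@B0, d@B1, e@B4, e@B5, f@B4}   OUT={a@B6, b@B2, c@B6, d@B0, d@B1, e@B4, e@B5, f@B6}

Merge at B6: IN[B6] = OUT[B4] ⊔ OUT[B5] = {b@B2, c@B1, c@B5, d@B0, d@B1, e@B4, e@B5, f@B4}
Applying B6's transfer function to that IN value gives OUT[B6] (row B6 above).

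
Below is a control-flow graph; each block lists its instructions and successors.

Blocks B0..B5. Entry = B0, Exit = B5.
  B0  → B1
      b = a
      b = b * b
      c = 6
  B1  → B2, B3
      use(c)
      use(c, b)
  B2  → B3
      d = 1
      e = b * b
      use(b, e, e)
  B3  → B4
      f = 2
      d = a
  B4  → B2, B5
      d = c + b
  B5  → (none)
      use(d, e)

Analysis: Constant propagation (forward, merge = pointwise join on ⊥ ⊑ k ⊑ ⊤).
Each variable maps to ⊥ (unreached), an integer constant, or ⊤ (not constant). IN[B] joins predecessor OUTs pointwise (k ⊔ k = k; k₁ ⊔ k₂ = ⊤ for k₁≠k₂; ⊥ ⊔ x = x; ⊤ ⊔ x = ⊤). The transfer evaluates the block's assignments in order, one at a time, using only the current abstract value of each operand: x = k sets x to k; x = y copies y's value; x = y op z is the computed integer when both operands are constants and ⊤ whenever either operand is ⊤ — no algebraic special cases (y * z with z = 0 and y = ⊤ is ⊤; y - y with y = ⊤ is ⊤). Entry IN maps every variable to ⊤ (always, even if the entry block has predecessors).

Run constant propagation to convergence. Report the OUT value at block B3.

Per-block solution:
  B0:  IN=(all ⊤)  OUT={c:6; rest ⊤}
  B1:  IN={c:6; rest ⊤}  OUT={c:6; rest ⊤}
  B2:  IN={c:6; rest ⊤}  OUT={c:6, d:1; rest ⊤}
  B3:  IN={c:6; rest ⊤}  OUT={c:6, f:2; rest ⊤}
  B4:  IN={c:6, f:2; rest ⊤}  OUT={c:6, f:2; rest ⊤}
  B5:  IN={c:6, f:2; rest ⊤}  OUT={c:6, f:2; rest ⊤}

Merge at B3: IN[B3] = OUT[B1] ⊔ OUT[B2] = {a: ⊤, b: ⊤, c: 6, d: ⊤, e: ⊤, f: ⊤}
Applying B3's transfer function to that IN value gives OUT[B3] (row B3 above).

Answer: {a: ⊤, b: ⊤, c: 6, d: ⊤, e: ⊤, f: 2}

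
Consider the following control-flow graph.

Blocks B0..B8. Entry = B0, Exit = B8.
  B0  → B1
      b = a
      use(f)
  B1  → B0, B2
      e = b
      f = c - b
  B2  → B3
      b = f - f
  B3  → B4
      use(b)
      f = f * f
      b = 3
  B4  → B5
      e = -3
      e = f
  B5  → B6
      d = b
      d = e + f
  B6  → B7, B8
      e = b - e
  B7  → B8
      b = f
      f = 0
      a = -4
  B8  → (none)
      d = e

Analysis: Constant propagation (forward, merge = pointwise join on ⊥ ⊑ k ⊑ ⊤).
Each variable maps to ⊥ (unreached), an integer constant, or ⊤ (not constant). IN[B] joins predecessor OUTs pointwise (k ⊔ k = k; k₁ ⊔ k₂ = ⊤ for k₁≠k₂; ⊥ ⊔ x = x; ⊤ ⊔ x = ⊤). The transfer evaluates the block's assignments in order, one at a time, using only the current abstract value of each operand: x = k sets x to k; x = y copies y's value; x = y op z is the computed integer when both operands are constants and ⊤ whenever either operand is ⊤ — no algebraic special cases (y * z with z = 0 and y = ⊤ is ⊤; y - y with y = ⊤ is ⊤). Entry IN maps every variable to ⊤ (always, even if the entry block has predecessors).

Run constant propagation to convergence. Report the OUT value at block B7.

Converged values:
  B0:   IN=(all ⊤)   OUT=(all ⊤)
  B1:   IN=(all ⊤)   OUT=(all ⊤)
  B2:   IN=(all ⊤)   OUT=(all ⊤)
  B3:   IN=(all ⊤)   OUT={b:3; rest ⊤}
  B4:   IN={b:3; rest ⊤}   OUT={b:3; rest ⊤}
  B5:   IN={b:3; rest ⊤}   OUT={b:3; rest ⊤}
  B6:   IN={b:3; rest ⊤}   OUT={b:3; rest ⊤}
  B7:   IN={b:3; rest ⊤}   OUT={a:-4, f:0; rest ⊤}
  B8:   IN=(all ⊤)   OUT=(all ⊤)

Merge at B7: IN[B7] = OUT[B6] = {a: ⊤, b: 3, c: ⊤, d: ⊤, e: ⊤, f: ⊤}
Applying B7's transfer function to that IN value gives OUT[B7] (row B7 above).

Answer: {a: -4, b: ⊤, c: ⊤, d: ⊤, e: ⊤, f: 0}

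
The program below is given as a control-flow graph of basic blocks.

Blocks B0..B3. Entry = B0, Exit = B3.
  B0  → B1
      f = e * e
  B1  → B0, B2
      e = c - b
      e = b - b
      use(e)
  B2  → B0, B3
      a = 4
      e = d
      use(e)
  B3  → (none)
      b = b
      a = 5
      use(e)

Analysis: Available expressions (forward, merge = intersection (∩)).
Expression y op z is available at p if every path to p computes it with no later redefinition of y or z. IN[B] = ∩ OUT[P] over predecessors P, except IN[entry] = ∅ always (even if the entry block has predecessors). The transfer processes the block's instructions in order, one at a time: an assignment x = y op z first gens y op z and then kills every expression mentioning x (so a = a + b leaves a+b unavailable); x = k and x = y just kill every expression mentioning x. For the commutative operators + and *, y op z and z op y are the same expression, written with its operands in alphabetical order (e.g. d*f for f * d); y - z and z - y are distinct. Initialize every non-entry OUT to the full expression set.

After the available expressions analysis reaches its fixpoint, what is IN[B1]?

Answer: {e*e}

Derivation:
Fixpoint table:
  B0:  IN={}  OUT={e*e}
  B1:  IN={e*e}  OUT={b-b, c-b}
  B2:  IN={b-b, c-b}  OUT={b-b, c-b}
  B3:  IN={b-b, c-b}  OUT={}

Merge at B1: IN[B1] = OUT[B0] = {e*e}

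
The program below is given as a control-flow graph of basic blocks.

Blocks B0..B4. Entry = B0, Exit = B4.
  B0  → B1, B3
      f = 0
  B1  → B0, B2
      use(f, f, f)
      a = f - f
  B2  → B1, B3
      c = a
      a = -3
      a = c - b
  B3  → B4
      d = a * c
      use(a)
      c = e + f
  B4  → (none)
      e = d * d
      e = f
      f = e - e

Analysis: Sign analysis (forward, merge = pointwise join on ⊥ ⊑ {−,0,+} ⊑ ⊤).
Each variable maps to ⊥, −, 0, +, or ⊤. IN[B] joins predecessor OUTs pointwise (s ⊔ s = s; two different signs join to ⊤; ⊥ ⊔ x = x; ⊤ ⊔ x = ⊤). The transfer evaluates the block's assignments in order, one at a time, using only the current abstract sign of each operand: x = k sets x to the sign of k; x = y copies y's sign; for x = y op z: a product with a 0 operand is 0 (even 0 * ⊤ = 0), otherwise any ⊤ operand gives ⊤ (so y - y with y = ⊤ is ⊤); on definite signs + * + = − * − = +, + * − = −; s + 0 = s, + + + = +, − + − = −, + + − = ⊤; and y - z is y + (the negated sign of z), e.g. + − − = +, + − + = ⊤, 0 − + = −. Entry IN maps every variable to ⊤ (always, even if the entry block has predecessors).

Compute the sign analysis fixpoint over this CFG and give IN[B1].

Answer: {a: ⊤, b: ⊤, c: ⊤, d: ⊤, e: ⊤, f: 0}

Derivation:
Per-block solution:
  B0:  IN=(all ⊤)  OUT={f:0; rest ⊤}
  B1:  IN={f:0; rest ⊤}  OUT={a:0, f:0; rest ⊤}
  B2:  IN={a:0, f:0; rest ⊤}  OUT={c:0, f:0; rest ⊤}
  B3:  IN={f:0; rest ⊤}  OUT={f:0; rest ⊤}
  B4:  IN={f:0; rest ⊤}  OUT={e:0, f:0; rest ⊤}

Merge at B1: IN[B1] = OUT[B0] ⊔ OUT[B2] = {a: ⊤, b: ⊤, c: ⊤, d: ⊤, e: ⊤, f: 0}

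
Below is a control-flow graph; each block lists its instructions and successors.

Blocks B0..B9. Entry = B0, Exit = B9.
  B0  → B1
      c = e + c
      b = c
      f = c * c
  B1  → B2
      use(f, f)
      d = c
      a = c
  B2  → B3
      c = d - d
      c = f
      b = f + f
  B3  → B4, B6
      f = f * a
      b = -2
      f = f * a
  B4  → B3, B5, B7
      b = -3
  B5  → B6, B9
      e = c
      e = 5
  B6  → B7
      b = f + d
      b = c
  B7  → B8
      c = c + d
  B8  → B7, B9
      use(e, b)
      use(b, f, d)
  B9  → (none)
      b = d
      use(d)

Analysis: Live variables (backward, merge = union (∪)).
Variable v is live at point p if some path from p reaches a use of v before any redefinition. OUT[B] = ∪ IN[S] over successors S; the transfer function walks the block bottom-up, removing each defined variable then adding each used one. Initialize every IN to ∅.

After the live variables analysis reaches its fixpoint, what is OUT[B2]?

Fixpoint table:
  B0: | IN={c, e} | OUT={c, e, f}
  B1: | IN={c, e, f} | OUT={a, d, e, f}
  B2: | IN={a, d, e, f} | OUT={a, c, d, e, f}
  B3: | IN={a, c, d, e, f} | OUT={a, c, d, e, f}
  B4: | IN={a, c, d, e, f} | OUT={a, b, c, d, e, f}
  B5: | IN={c, d, f} | OUT={c, d, e, f}
  B6: | IN={c, d, e, f} | OUT={b, c, d, e, f}
  B7: | IN={b, c, d, e, f} | OUT={b, c, d, e, f}
  B8: | IN={b, c, d, e, f} | OUT={b, c, d, e, f}
  B9: | IN={d} | OUT={}

Merge at B2: OUT[B2] = IN[B3] = {a, c, d, e, f}

Answer: {a, c, d, e, f}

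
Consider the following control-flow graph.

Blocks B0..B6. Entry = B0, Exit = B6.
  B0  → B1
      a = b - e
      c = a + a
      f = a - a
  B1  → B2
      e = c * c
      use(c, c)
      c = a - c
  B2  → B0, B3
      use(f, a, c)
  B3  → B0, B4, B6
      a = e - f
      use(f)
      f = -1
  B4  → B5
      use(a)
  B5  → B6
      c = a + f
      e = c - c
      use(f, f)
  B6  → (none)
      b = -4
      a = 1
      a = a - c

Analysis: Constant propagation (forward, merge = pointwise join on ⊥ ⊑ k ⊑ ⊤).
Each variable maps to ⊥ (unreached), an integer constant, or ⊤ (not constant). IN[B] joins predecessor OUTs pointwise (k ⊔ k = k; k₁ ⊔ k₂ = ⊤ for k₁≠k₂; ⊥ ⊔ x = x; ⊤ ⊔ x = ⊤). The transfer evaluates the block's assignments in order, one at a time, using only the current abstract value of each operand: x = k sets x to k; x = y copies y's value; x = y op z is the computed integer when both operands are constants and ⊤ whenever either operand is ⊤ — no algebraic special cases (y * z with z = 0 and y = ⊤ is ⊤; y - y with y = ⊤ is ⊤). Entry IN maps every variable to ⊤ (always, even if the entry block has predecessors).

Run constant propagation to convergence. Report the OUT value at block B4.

Answer: {a: ⊤, b: ⊤, c: ⊤, d: ⊤, e: ⊤, f: -1}

Derivation:
Per-block solution:
  B0: | IN=(all ⊤) | OUT=(all ⊤)
  B1: | IN=(all ⊤) | OUT=(all ⊤)
  B2: | IN=(all ⊤) | OUT=(all ⊤)
  B3: | IN=(all ⊤) | OUT={f:-1; rest ⊤}
  B4: | IN={f:-1; rest ⊤} | OUT={f:-1; rest ⊤}
  B5: | IN={f:-1; rest ⊤} | OUT={f:-1; rest ⊤}
  B6: | IN={f:-1; rest ⊤} | OUT={b:-4, f:-1; rest ⊤}

Merge at B4: IN[B4] = OUT[B3] = {a: ⊤, b: ⊤, c: ⊤, d: ⊤, e: ⊤, f: -1}
Applying B4's transfer function to that IN value gives OUT[B4] (row B4 above).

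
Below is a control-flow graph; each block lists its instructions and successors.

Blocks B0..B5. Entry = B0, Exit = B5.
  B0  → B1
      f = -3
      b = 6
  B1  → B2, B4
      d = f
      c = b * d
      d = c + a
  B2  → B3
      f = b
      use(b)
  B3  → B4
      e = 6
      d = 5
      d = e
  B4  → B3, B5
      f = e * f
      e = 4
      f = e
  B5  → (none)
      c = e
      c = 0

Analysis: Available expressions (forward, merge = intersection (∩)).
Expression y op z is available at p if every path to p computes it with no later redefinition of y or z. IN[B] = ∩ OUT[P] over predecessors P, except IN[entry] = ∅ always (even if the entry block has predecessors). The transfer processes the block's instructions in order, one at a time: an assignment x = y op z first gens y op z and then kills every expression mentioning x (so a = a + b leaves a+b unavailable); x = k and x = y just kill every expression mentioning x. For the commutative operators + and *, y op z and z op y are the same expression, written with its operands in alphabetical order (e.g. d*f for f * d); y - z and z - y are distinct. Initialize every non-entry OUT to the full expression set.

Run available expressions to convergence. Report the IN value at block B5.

Fixpoint table:
  B0:   IN={}   OUT={}
  B1:   IN={}   OUT={a+c}
  B2:   IN={a+c}   OUT={a+c}
  B3:   IN={a+c}   OUT={a+c}
  B4:   IN={a+c}   OUT={a+c}
  B5:   IN={a+c}   OUT={}

Merge at B5: IN[B5] = OUT[B4] = {a+c}

Answer: {a+c}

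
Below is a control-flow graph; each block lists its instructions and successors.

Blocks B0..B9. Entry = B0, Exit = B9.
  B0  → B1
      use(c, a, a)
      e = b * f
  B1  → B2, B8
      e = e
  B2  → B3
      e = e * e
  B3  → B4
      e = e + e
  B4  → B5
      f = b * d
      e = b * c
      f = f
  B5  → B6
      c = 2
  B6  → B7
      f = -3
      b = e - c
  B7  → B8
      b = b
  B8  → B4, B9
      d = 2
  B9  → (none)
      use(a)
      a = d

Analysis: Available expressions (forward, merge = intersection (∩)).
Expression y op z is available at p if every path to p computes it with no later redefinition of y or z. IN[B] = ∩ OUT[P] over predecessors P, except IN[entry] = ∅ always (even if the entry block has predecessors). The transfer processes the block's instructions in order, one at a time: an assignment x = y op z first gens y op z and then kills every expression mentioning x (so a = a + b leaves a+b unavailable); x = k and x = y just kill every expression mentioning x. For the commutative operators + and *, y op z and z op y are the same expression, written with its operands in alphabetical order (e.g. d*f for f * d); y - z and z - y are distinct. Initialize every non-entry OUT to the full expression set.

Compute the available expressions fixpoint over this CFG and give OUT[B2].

Answer: {b*f}

Working:
Converged values:
  B0: | IN={} | OUT={b*f}
  B1: | IN={b*f} | OUT={b*f}
  B2: | IN={b*f} | OUT={b*f}
  B3: | IN={b*f} | OUT={b*f}
  B4: | IN={} | OUT={b*c, b*d}
  B5: | IN={b*c, b*d} | OUT={b*d}
  B6: | IN={b*d} | OUT={e-c}
  B7: | IN={e-c} | OUT={e-c}
  B8: | IN={} | OUT={}
  B9: | IN={} | OUT={}

Merge at B2: IN[B2] = OUT[B1] = {b*f}
Applying B2's transfer function to that IN value gives OUT[B2] (row B2 above).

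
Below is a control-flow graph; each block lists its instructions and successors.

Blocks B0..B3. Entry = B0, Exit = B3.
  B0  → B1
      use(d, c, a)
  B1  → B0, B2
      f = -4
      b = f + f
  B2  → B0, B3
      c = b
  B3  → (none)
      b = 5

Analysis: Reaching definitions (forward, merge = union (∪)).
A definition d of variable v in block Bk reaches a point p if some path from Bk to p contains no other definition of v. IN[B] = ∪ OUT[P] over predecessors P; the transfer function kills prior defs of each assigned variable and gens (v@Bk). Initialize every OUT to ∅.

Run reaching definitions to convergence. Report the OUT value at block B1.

Converged values:
  B0:  IN={b@B1, c@B2, f@B1}  OUT={b@B1, c@B2, f@B1}
  B1:  IN={b@B1, c@B2, f@B1}  OUT={b@B1, c@B2, f@B1}
  B2:  IN={b@B1, c@B2, f@B1}  OUT={b@B1, c@B2, f@B1}
  B3:  IN={b@B1, c@B2, f@B1}  OUT={b@B3, c@B2, f@B1}

Merge at B1: IN[B1] = OUT[B0] = {b@B1, c@B2, f@B1}
Applying B1's transfer function to that IN value gives OUT[B1] (row B1 above).

Answer: {b@B1, c@B2, f@B1}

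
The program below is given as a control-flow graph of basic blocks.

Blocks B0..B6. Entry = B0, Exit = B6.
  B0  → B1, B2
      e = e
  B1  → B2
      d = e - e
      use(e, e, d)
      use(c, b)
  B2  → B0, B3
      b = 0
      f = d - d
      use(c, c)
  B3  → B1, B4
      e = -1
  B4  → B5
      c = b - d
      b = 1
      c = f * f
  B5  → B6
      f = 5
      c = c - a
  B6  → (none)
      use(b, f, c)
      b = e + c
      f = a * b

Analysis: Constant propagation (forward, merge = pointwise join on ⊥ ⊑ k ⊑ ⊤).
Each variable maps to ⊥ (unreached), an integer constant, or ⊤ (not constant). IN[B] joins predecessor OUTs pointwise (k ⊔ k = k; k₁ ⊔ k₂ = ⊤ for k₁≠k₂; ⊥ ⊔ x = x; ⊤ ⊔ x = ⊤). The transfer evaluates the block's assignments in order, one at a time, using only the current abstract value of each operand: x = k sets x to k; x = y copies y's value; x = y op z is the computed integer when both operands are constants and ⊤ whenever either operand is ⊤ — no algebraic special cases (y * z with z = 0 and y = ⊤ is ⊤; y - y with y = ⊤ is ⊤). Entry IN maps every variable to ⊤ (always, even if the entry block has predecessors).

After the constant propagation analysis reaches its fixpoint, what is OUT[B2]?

Per-block solution:
  B0:   IN=(all ⊤)   OUT=(all ⊤)
  B1:   IN=(all ⊤)   OUT=(all ⊤)
  B2:   IN=(all ⊤)   OUT={b:0; rest ⊤}
  B3:   IN={b:0; rest ⊤}   OUT={b:0, e:-1; rest ⊤}
  B4:   IN={b:0, e:-1; rest ⊤}   OUT={b:1, e:-1; rest ⊤}
  B5:   IN={b:1, e:-1; rest ⊤}   OUT={b:1, e:-1, f:5; rest ⊤}
  B6:   IN={b:1, e:-1, f:5; rest ⊤}   OUT={e:-1; rest ⊤}

Merge at B2: IN[B2] = OUT[B0] ⊔ OUT[B1] = {a: ⊤, b: ⊤, c: ⊤, d: ⊤, e: ⊤, f: ⊤}
Applying B2's transfer function to that IN value gives OUT[B2] (row B2 above).

Answer: {a: ⊤, b: 0, c: ⊤, d: ⊤, e: ⊤, f: ⊤}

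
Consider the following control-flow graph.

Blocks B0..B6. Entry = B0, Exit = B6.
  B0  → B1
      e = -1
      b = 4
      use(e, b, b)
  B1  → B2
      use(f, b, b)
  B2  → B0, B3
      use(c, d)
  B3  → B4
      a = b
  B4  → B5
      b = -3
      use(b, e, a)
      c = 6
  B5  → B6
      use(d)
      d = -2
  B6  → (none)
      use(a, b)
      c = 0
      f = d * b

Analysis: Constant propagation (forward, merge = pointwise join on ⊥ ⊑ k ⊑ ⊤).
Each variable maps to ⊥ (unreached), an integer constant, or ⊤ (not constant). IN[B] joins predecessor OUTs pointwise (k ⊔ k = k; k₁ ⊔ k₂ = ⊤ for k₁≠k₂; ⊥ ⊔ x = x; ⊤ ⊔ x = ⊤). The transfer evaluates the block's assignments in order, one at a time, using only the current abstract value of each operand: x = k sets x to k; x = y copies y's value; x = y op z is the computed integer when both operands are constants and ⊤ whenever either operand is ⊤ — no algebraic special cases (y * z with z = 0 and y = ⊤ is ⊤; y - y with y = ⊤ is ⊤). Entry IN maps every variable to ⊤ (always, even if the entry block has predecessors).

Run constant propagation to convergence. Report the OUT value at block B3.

Fixpoint table:
  B0:   IN=(all ⊤)   OUT={b:4, e:-1; rest ⊤}
  B1:   IN={b:4, e:-1; rest ⊤}   OUT={b:4, e:-1; rest ⊤}
  B2:   IN={b:4, e:-1; rest ⊤}   OUT={b:4, e:-1; rest ⊤}
  B3:   IN={b:4, e:-1; rest ⊤}   OUT={a:4, b:4, e:-1; rest ⊤}
  B4:   IN={a:4, b:4, e:-1; rest ⊤}   OUT={a:4, b:-3, c:6, e:-1; rest ⊤}
  B5:   IN={a:4, b:-3, c:6, e:-1; rest ⊤}   OUT={a:4, b:-3, c:6, d:-2, e:-1; rest ⊤}
  B6:   IN={a:4, b:-3, c:6, d:-2, e:-1; rest ⊤}   OUT={a:4, b:-3, c:0, d:-2, e:-1, f:6; rest ⊤}

Merge at B3: IN[B3] = OUT[B2] = {a: ⊤, b: 4, c: ⊤, d: ⊤, e: -1, f: ⊤}
Applying B3's transfer function to that IN value gives OUT[B3] (row B3 above).

Answer: {a: 4, b: 4, c: ⊤, d: ⊤, e: -1, f: ⊤}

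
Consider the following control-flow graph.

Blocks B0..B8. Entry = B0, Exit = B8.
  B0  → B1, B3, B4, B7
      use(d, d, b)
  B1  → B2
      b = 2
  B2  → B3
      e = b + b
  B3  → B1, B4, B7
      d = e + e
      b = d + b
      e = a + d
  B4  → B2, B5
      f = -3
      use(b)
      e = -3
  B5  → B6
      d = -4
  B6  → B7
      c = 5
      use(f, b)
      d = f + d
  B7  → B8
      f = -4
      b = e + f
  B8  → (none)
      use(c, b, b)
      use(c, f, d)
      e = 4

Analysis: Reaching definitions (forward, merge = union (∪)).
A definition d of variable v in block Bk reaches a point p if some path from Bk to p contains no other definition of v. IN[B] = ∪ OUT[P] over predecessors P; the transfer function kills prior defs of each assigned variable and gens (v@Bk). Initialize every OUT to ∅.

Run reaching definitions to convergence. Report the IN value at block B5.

Answer: {b@B3, d@B3, e@B4, f@B4}

Derivation:
Converged values:
  B0:  IN={}  OUT={}
  B1:  IN={b@B3, d@B3, e@B3, f@B4}  OUT={b@B1, d@B3, e@B3, f@B4}
  B2:  IN={b@B1, b@B3, d@B3, e@B3, e@B4, f@B4}  OUT={b@B1, b@B3, d@B3, e@B2, f@B4}
  B3:  IN={b@B1, b@B3, d@B3, e@B2, f@B4}  OUT={b@B3, d@B3, e@B3, f@B4}
  B4:  IN={b@B3, d@B3, e@B3, f@B4}  OUT={b@B3, d@B3, e@B4, f@B4}
  B5:  IN={b@B3, d@B3, e@B4, f@B4}  OUT={b@B3, d@B5, e@B4, f@B4}
  B6:  IN={b@B3, d@B5, e@B4, f@B4}  OUT={b@B3, c@B6, d@B6, e@B4, f@B4}
  B7:  IN={b@B3, c@B6, d@B3, d@B6, e@B3, e@B4, f@B4}  OUT={b@B7, c@B6, d@B3, d@B6, e@B3, e@B4, f@B7}
  B8:  IN={b@B7, c@B6, d@B3, d@B6, e@B3, e@B4, f@B7}  OUT={b@B7, c@B6, d@B3, d@B6, e@B8, f@B7}

Merge at B5: IN[B5] = OUT[B4] = {b@B3, d@B3, e@B4, f@B4}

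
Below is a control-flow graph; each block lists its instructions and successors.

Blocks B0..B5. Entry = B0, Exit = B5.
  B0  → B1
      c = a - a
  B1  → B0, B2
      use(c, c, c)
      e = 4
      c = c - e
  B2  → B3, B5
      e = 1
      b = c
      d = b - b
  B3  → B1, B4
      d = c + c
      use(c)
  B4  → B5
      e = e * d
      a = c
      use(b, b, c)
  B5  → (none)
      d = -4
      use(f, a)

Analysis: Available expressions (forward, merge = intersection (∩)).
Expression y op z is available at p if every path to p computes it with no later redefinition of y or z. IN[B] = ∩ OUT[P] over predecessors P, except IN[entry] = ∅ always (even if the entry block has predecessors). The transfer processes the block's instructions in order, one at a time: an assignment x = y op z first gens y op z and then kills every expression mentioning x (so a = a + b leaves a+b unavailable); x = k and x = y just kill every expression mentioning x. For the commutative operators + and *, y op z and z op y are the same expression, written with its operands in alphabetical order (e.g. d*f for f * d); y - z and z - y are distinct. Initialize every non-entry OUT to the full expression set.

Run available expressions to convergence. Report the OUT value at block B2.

Answer: {a-a, b-b}

Trace:
Converged values:
  B0:  IN={}  OUT={a-a}
  B1:  IN={a-a}  OUT={a-a}
  B2:  IN={a-a}  OUT={a-a, b-b}
  B3:  IN={a-a, b-b}  OUT={a-a, b-b, c+c}
  B4:  IN={a-a, b-b, c+c}  OUT={b-b, c+c}
  B5:  IN={b-b}  OUT={b-b}

Merge at B2: IN[B2] = OUT[B1] = {a-a}
Applying B2's transfer function to that IN value gives OUT[B2] (row B2 above).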